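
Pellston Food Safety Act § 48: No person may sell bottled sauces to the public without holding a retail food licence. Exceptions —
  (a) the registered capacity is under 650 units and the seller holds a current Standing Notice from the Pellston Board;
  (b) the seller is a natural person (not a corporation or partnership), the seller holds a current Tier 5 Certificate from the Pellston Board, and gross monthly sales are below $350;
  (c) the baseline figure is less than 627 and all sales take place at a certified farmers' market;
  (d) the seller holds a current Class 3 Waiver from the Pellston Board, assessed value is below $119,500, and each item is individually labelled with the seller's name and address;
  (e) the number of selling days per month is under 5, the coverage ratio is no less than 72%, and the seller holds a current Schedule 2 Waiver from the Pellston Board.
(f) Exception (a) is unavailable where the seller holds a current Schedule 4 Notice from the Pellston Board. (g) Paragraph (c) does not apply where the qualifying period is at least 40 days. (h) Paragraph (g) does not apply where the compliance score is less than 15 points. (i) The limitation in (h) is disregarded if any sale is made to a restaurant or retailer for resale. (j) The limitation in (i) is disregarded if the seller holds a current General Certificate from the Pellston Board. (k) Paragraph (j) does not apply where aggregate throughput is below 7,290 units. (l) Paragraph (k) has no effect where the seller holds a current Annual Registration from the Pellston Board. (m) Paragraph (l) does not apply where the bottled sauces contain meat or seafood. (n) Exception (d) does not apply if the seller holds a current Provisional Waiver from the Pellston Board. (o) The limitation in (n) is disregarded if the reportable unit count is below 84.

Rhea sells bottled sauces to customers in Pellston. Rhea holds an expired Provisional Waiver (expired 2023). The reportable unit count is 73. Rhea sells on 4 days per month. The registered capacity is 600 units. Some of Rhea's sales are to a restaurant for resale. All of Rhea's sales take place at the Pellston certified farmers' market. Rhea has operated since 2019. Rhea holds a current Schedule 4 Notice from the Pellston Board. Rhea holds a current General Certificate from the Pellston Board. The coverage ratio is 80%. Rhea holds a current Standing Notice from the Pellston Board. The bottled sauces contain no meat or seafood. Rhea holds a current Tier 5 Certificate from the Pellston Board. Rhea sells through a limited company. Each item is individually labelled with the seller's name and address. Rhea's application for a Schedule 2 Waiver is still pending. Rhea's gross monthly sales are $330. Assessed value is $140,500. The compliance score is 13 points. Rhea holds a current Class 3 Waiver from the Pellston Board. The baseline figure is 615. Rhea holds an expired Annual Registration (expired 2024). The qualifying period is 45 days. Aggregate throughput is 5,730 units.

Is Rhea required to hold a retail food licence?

Exception (a)'s conditions are all satisfied: the registered capacity is 600 units, under the 650 units limit; a current Standing Notice is held. But applying paragraph (f): (f) operates against (a): a current Schedule 4 Notice is held. Exception (a) does not apply.
Exception (b) fails — the seller operates through a limited company.
Exception (c): the baseline figure is 615, less than the 627 limit; all sales are at a certified farmers' market — every condition holds. But applying paragraphs (g)–(m): (g) operates against (c): the qualifying period is 45 days, meeting the 40 days threshold. (h) operates (the compliance score is 13 points, less than the 15 points limit), but yields to (i): (i) operates — some sales are to a restaurant for resale. (j) applies (a current General Certificate is held), but yields to (k): (k) is engaged — aggregate throughput is 5,730 units, below the 7,290 units limit. (l) is inapplicable (there is no Annual Registration in force), so (k) stands. (c) is therefore removed.
Exception (d) requires that assessed value is below $119,500; but assessed value is $140,500, not below $119,500, so (d) is unavailable.
Exception (e) requires that the seller holds a current Schedule 2 Waiver from the Pellston Board; but there is no Schedule 2 Waiver in force, so (e) is unavailable.
No exception displaces § 48.

Yes — Rhea must hold a retail food licence.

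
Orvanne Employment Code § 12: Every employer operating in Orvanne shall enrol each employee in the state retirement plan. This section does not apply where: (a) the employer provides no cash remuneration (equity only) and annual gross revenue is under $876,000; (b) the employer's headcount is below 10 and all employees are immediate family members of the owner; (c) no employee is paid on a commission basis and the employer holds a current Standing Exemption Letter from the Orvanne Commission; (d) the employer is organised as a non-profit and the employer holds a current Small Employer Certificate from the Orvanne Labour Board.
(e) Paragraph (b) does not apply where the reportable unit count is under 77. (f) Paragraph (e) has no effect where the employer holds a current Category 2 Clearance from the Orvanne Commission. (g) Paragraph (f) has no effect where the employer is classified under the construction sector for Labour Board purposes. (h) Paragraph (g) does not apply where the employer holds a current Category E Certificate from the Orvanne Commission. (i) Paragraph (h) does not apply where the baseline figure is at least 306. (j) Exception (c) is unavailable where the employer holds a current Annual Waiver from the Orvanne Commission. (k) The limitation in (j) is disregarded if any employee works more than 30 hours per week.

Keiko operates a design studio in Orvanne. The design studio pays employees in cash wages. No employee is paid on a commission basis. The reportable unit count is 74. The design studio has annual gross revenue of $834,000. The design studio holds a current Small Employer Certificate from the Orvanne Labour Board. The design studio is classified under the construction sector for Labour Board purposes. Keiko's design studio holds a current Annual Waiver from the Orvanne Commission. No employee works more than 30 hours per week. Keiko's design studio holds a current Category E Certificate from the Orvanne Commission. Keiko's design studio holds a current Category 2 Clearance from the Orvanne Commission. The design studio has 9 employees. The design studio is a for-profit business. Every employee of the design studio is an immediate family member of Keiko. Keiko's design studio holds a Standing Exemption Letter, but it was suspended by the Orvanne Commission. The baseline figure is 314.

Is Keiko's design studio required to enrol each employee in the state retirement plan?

Exception (a) fails — employees are paid cash wages.
Exception (b)'s conditions are all satisfied: the employer's headcount is 9, below the 10 limit; every employee is an immediate family member. But applying paragraphs (e)–(i): (e) operates — the reportable unit count is 74, under the 77 limit. (f) applies (a current Category 2 Clearance is held), but yields to (g): (g) applies — the design studio is classified under the construction sector. (h) would limit (g) — a current Category E Certificate is held — but (i) sets (h) aside: (i) operates against (h): the baseline figure is 314, meeting the 306 threshold. So (b) is unavailable.
Exception (c) requires that the employer holds a current Standing Exemption Letter from the Orvanne Commission; but the Standing Exemption Letter is not current, so (c) is unavailable.
Exception (d) fails — the employer is for-profit.
No exception is made out. Keiko's design studio falls within the general rule.

Yes — Keiko's design studio must enrol each employee in the state retirement plan.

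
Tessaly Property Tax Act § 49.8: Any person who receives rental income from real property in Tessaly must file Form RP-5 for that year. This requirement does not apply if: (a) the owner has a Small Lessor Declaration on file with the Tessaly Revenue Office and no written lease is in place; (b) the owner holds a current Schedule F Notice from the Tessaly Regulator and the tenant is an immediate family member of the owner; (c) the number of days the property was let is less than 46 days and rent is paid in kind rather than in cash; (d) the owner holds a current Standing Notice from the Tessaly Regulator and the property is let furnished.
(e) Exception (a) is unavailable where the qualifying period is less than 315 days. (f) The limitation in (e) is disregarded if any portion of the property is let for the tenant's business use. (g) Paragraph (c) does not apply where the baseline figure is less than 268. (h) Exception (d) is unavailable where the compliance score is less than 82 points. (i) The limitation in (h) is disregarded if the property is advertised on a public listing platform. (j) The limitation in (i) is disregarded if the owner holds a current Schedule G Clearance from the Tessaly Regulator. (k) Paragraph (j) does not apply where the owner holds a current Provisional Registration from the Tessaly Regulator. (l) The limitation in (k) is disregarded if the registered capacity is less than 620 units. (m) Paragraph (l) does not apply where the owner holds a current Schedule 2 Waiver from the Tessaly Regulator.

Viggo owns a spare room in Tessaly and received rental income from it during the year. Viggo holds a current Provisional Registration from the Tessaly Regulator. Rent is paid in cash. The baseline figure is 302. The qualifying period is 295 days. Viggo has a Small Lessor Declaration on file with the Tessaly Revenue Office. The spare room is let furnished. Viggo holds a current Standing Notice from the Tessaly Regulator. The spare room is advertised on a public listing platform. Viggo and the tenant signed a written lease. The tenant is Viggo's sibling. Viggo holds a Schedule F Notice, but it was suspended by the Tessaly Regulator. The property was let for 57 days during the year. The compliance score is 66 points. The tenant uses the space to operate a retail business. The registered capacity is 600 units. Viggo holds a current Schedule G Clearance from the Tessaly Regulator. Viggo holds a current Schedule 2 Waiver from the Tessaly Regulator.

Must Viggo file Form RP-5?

No — exception (d) applies; Viggo is not required to file Form RP-5.

Exception (a) does not apply: a written lease is in place.
Exception (b) fails — there is no Schedule F Notice in force.
Exception (c) requires that the number of days the property was let is less than 46 days; but the number of days the property was let is 57 days, not less than 46 days, so (c) is unavailable.
All of (d)'s requirements are met (a current Standing Notice is held; the property is let furnished). Considering the limiting provisions: (h) would limit (d) — the compliance score is 66 points, less than the 82 points limit — but (i) sets (h) aside: (i) operates against (h): the property is publicly advertised. (j) is engaged (a current Schedule G Clearance is held), but yields to (k): (k) operates against (j): a current Provisional Registration is held. (l) would limit (k) — the registered capacity is 600 units, less than the 620 units limit — but (m) sets (l) aside: (m) operates against (l): a current Schedule 2 Waiver is held. Exception (d) stands.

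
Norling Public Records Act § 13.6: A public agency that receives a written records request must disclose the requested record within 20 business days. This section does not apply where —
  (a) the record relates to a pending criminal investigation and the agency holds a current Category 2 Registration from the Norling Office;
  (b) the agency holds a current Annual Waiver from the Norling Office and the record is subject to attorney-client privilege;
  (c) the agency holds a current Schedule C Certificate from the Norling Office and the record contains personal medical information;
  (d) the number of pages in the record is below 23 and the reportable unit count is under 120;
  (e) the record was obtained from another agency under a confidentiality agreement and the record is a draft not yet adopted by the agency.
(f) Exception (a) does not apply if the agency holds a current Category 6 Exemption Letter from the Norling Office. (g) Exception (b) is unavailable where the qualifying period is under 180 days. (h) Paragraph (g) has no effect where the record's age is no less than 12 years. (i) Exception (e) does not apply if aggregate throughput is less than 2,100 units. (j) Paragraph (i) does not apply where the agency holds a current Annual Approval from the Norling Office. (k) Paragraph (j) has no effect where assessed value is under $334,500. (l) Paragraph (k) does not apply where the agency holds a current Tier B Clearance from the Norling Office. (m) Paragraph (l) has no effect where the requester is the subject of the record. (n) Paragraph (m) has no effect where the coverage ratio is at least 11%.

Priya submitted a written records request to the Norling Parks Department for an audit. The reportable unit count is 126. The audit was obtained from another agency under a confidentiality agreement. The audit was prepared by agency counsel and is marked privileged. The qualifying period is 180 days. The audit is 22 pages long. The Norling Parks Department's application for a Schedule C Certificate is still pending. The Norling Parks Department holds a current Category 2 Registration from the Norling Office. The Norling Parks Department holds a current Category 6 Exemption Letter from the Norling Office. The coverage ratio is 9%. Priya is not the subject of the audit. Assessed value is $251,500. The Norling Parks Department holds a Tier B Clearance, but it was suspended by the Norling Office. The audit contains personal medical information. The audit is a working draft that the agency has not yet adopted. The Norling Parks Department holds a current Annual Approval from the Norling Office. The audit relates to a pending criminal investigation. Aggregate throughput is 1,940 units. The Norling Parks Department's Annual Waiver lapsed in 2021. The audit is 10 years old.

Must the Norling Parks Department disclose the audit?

All of (a)'s requirements are met (the audit relates to a pending investigation; a current Category 2 Registration is held). But: (f) operates against (a): a current Category 6 Exemption Letter is held. So (a) is unavailable.
Exception (b) fails — the Annual Waiver is not current.
Exception (c) requires that the agency holds a current Schedule C Certificate from the Norling Office; but there is no Schedule C Certificate in force, so (c) is unavailable.
Exception (d) does not apply: the reportable unit count is 126, not under 120.
All of (e)'s requirements are met (the audit was obtained under a confidentiality agreement; the audit is an unadopted draft). Turning to paragraphs (i)–(n): (i) operates against (e): aggregate throughput is 1,940 units, less than the 2,100 units limit. (j) is engaged (a current Annual Approval is held), but is overridden by (k): (k) operates against (j): assessed value is $251,500, under the $334,500 limit. (l) is inapplicable (the Tier B Clearance is not current), so (k) stands. Exception (e) does not apply.
No exception is made out. the Norling Parks Department falls within the general rule.

Yes — the Norling Parks Department must disclose the audit.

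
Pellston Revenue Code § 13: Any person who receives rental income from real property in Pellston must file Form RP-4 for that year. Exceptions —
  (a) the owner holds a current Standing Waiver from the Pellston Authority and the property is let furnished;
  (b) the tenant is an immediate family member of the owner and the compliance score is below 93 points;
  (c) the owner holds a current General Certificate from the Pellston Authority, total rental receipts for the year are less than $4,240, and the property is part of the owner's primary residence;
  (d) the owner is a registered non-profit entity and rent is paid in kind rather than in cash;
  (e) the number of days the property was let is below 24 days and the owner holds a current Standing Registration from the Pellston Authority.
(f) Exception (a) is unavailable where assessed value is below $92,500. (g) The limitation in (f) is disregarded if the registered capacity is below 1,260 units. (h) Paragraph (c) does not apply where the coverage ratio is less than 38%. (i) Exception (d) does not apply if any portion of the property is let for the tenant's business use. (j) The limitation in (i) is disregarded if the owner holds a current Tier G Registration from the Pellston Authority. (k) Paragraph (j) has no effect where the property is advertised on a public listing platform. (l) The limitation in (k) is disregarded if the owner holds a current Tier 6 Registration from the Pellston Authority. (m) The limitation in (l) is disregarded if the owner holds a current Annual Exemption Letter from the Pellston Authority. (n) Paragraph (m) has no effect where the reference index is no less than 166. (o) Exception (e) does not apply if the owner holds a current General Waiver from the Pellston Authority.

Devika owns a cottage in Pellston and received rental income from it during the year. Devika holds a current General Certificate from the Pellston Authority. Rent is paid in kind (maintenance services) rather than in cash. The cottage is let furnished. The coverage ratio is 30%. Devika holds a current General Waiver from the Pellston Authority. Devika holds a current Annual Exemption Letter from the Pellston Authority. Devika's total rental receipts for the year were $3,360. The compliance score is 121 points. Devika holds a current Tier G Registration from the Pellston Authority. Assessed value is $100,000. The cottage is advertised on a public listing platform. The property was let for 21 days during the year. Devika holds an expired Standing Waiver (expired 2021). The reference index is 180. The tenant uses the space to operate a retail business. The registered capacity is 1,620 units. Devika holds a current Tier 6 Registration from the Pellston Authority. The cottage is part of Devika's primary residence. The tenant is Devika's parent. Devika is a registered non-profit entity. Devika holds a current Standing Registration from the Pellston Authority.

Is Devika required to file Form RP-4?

Exception (a) fails — the Standing Waiver is not current.
Exception (b) fails — the compliance score is 121 points, not below 93 points.
Exception (c): a current General Certificate is held; total rental receipts for the year are $3,360, less than the $4,240 limit; the cottage is part of the primary residence — every condition holds. But applying paragraph (h): (h) operates against (c): the coverage ratio is 30%, less than the 38% limit. (c) is therefore removed.
All of (d)'s requirements are met (Devika is a registered non-profit; rent is paid in kind). Applying paragraphs (i)–(n): (i) is engaged (the space is let for business use), but is overridden by (j): (j) operates against (i): a current Tier G Registration is held. (k) would limit (j) — the property is publicly advertised — but (l) sets (k) aside: (l) operates against (k): a current Tier 6 Registration is held. (m) would limit (l) — a current Annual Exemption Letter is held — but (n) sets (m) aside: (n) is engaged — the reference index is 180, meeting the 166 threshold. (d) remains available.
Exception (e)'s conditions are all satisfied: the number of days the property was let is 21 days, below the 24 days limit; a current Standing Registration is held. Turning to paragraph (o): (o) operates against (e): a current General Waiver is held. (e) is therefore removed.

No — exception (d) applies; Devika is not required to file Form RP-4.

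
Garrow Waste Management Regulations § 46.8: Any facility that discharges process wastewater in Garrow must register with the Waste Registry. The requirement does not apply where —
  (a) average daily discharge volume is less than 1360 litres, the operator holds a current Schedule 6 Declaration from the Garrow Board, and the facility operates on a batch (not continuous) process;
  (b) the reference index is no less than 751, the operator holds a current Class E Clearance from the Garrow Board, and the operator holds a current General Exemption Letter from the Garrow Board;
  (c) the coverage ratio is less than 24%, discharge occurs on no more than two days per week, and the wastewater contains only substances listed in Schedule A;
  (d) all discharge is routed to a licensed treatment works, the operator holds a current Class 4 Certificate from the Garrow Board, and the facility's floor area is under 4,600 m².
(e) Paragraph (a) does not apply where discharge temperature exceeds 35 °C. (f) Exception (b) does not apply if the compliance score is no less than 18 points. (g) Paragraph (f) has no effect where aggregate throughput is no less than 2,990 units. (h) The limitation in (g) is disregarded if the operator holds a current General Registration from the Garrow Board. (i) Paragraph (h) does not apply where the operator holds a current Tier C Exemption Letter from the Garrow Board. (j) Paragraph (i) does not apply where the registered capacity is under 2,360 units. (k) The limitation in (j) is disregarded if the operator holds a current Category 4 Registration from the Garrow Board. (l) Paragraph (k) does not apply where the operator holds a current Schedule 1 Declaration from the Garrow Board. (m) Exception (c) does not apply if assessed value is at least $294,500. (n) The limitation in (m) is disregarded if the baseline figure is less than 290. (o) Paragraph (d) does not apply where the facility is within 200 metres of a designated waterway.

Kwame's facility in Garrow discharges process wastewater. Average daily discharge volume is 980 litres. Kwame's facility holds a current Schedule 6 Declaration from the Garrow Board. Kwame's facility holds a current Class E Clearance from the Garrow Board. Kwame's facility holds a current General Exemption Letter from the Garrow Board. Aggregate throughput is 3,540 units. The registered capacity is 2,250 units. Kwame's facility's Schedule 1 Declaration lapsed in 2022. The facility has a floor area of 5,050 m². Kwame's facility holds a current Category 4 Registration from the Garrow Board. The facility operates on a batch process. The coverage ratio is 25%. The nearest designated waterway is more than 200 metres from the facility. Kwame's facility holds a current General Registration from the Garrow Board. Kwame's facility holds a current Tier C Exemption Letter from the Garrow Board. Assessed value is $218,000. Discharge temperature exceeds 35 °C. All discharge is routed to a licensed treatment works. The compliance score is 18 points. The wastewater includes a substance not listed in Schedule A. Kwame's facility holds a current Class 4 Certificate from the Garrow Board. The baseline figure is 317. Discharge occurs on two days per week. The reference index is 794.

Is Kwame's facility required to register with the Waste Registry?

All of (a)'s requirements are met (average daily discharge volume is 980 litres, less than the 1360 litres limit; a current Schedule 6 Declaration is held; the facility operates on a batch process). Turning to paragraph (e): (e) is triggered — discharge temperature exceeds 35 °C. (a) is therefore removed.
Exception (b)'s conditions are all satisfied: the reference index is 794, meeting the 751 threshold; a current Class E Clearance is held; a current General Exemption Letter is held. Applying paragraphs (f)–(l): (f) would limit (b) — the compliance score is 18 points, meeting the 18 points threshold — but (g) sets (f) aside: (g) operates against (f): aggregate throughput is 3,540 units, meeting the 2,990 units threshold. (h) would limit (g) — a current General Registration is held — but (i) sets (h) aside: (i) operates against (h): a current Tier C Exemption Letter is held. (j) operates (the registered capacity is 2,250 units, under the 2,360 units limit), but is itself disapplied by (k): (k) is triggered — a current Category 4 Registration is held. (l), which would lift (k), is not engaged — no current Schedule 1 Declaration is held. So (b) applies.
Exception (c) fails — the coverage ratio is 25%, not less than 24%.
Exception (d) requires that the facility's floor area is under 4,600 m²; but the facility's floor area is 5,050 m², not under 4,600 m², so (d) is unavailable.

No — exception (b) applies; Kwame's facility is not required to register with the Waste Registry.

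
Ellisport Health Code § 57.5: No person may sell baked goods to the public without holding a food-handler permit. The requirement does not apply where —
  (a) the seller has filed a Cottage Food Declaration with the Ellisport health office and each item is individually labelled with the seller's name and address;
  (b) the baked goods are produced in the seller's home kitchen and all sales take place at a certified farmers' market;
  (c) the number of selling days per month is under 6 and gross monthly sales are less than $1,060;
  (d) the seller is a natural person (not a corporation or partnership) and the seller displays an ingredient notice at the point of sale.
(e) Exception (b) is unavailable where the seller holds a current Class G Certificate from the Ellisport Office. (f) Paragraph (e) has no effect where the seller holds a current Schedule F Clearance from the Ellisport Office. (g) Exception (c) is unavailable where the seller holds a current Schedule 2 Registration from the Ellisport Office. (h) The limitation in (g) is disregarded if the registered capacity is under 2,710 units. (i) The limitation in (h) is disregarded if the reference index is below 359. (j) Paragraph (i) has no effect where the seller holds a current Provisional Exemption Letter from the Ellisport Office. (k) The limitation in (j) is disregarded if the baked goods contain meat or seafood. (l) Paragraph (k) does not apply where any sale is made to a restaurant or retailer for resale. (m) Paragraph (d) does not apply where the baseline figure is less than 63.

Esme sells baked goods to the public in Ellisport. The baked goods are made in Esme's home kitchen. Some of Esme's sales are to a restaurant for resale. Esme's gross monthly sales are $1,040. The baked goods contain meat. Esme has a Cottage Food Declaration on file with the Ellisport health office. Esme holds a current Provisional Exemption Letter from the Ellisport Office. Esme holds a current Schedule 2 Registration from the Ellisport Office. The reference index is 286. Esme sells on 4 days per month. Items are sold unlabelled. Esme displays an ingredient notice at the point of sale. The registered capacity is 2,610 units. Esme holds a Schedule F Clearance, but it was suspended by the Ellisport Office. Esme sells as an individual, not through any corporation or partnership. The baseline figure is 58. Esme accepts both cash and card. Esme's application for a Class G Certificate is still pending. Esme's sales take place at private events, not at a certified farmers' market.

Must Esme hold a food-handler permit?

Exception (a) fails — items are sold unlabelled.
Exception (b) does not apply: sales are at private events, not a certified farmers' market.
Exception (c)'s conditions are all satisfied: the number of selling days per month is 4, under the 6 limit; gross monthly sales are $1,040, less than the $1,060 limit. Under paragraphs (g)–(l): (g) operates (a current Schedule 2 Registration is held), but yields to (h): (h) is triggered — the registered capacity is 2,610 units, under the 2,710 units limit. (i) operates (the reference index is 286, below the 359 limit), but is displaced by (j): (j) operates against (i): a current Provisional Exemption Letter is held. (k) is engaged (the baked goods contain meat), but is displaced by (l): (l) operates against (k): some sales are to a restaurant for resale. So (c) applies.
Exception (d)'s conditions are all satisfied: the seller is a natural person; an ingredient notice is displayed. Turning to paragraph (m): (m) is triggered — the baseline figure is 58, less than the 63 limit. (d) is therefore removed.

No — exception (c) applies; Esme is not required to hold a food-handler permit.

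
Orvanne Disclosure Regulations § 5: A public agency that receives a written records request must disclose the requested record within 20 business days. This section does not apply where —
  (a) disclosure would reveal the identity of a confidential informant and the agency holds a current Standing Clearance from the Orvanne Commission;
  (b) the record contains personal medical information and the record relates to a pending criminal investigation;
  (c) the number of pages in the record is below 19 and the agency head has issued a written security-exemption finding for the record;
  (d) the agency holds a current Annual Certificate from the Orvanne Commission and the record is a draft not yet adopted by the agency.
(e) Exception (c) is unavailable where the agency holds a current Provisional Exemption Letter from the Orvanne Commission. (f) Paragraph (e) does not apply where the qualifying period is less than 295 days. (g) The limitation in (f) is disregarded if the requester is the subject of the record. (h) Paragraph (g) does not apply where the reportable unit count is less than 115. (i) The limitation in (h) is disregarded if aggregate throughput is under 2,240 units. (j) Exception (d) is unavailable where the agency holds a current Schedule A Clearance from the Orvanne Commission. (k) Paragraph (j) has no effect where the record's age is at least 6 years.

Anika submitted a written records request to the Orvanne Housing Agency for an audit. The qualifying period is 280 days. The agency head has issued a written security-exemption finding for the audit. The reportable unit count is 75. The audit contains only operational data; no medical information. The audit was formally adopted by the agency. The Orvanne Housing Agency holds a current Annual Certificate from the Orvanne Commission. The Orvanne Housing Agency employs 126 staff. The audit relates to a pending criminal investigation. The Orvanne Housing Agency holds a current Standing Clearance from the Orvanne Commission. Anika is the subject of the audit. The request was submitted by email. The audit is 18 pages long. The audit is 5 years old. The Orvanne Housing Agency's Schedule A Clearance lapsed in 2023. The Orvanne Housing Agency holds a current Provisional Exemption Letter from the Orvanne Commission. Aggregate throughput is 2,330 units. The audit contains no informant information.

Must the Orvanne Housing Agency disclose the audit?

No — exception (c) applies; the Orvanne Housing Agency is not required to disclose the audit.

Exception (a) does not apply: the audit contains no informant information.
Exception (b) fails — the audit contains only operational data.
All of (c)'s requirements are met (the number of pages in the record is 18, below the 19 limit; a written security-exemption finding has been issued). Applying paragraphs (e)–(i): (e) would limit (c) — a current Provisional Exemption Letter is held — but (f) sets (e) aside: (f) operates — the qualifying period is 280 days, less than the 295 days limit. (g) is triggered (Anika is the subject of the audit), but is set aside by (h): (h) is engaged — the reportable unit count is 75, less than the 115 limit. (i) is not triggered (aggregate throughput is 2,330 units, not under 2,240 units), so (h) stands. Exception (c) stands.
Exception (d) requires that the record is a draft not yet adopted by the agency; but the audit has been formally adopted, so (d) is unavailable.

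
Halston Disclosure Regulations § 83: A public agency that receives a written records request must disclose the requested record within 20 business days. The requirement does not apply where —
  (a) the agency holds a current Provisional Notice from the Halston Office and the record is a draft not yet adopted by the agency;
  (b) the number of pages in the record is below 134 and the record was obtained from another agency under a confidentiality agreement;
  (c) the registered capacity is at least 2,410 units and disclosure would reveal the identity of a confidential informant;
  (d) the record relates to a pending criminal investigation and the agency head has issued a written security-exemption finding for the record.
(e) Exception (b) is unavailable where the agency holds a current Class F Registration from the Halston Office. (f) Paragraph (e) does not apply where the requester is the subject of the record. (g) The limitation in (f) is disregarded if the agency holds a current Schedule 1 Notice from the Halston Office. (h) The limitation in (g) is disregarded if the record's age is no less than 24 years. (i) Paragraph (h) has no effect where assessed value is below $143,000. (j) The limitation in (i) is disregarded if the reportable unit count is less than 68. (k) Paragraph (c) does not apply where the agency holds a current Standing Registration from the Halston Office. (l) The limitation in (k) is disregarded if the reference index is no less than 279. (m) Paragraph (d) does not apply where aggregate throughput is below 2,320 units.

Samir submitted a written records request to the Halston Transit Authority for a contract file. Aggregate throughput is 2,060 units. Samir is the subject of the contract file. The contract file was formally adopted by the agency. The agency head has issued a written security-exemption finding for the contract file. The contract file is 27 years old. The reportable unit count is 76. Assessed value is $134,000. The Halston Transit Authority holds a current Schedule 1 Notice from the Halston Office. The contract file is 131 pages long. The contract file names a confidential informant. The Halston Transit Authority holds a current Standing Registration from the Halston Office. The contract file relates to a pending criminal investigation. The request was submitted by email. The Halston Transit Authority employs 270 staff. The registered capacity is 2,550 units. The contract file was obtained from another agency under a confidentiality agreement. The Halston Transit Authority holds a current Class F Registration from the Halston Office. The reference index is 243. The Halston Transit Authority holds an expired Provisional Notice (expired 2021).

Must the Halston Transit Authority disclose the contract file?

Exception (a) does not apply: there is no Provisional Notice in force.
Exception (b): the number of pages in the record is 131, below the 134 limit; the contract file was obtained under a confidentiality agreement — every condition holds. But: (e) operates against (b): a current Class F Registration is held. (f) is engaged (Samir is the subject of the contract file), but is set aside by (g): (g) operates — a current Schedule 1 Notice is held. (h) is engaged (the record's age is 27 years, meeting the 24 years threshold), but is displaced by (i): (i) is triggered — assessed value is $134,000, below the $143,000 limit. (j), which would lift (i), is inapplicable — the reportable unit count is 76, not less than 68. So (b) is unavailable.
Exception (c)'s conditions are all satisfied: the registered capacity is 2,550 units, meeting the 2,410 units threshold; the contract file names a confidential informant. Turning to paragraphs (k)–(l): (k) applies — a current Standing Registration is held. (l), which would lift (k), is not engaged — the reference index is 243, short of 279. So (c) is unavailable.
Exception (d)'s conditions are all satisfied: the contract file relates to a pending investigation; a written security-exemption finding has been issued. However, paragraph (m) must be considered: (m) operates against (d): aggregate throughput is 2,060 units, below the 2,320 units limit. (d) is therefore removed.
No exception applies. The general rule governs.

Yes — the Halston Transit Authority must disclose the contract file.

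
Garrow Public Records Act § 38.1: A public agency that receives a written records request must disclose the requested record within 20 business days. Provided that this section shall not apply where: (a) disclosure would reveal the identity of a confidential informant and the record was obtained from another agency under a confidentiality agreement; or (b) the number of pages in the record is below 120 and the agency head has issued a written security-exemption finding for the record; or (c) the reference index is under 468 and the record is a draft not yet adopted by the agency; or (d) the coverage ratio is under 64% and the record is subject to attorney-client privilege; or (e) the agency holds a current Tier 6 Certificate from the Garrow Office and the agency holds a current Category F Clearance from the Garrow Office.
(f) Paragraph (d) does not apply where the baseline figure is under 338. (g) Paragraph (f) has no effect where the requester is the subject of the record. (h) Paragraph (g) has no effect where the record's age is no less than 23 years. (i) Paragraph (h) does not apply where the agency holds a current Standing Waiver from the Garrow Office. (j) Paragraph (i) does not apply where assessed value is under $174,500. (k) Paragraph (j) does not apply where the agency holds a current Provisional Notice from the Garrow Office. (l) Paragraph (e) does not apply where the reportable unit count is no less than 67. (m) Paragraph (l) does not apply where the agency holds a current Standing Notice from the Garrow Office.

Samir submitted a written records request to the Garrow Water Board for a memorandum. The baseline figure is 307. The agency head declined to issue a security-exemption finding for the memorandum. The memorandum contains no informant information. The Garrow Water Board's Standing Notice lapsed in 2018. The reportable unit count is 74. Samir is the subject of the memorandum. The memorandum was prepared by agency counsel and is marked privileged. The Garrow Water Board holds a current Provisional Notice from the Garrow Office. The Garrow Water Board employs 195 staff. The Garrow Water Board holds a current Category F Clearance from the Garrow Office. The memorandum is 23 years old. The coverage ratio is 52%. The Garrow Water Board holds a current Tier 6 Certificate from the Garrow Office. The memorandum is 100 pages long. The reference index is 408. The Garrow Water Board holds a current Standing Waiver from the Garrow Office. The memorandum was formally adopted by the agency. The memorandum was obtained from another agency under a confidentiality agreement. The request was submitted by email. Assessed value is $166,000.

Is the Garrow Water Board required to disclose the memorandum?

Exception (a) does not apply: the memorandum contains no informant information.
Exception (b) does not apply: the agency head declined to issue a security-exemption finding.
Exception (c) requires that the record is a draft not yet adopted by the agency; but the memorandum has been formally adopted, so (c) is unavailable.
All of (d)'s requirements are met (the coverage ratio is 52%, under the 64% limit; the memorandum is privileged). As to paragraphs (f)–(k): (f) would limit (d) — the baseline figure is 307, under the 338 limit — but (g) sets (f) aside: (g) operates against (f): Samir is the subject of the memorandum. (h) would limit (g) — the record's age is 23 years, meeting the 23 years threshold — but (i) sets (h) aside: (i) operates against (h): a current Standing Waiver is held. (j) would limit (i) — assessed value is $166,000, under the $174,500 limit — but (k) sets (j) aside: (k) operates against (j): a current Provisional Notice is held. (d) remains available.
Exception (e) is satisfied on its face — a current Tier 6 Certificate is held; a current Category F Clearance is held. But applying paragraphs (l)–(m): (l) operates against (e): the reportable unit count is 74, meeting the 67 threshold. (m) is not triggered (the Standing Notice is not current), so (l) stands. So (e) is unavailable.

No — exception (d) applies; the Garrow Water Board is not required to disclose the memorandum.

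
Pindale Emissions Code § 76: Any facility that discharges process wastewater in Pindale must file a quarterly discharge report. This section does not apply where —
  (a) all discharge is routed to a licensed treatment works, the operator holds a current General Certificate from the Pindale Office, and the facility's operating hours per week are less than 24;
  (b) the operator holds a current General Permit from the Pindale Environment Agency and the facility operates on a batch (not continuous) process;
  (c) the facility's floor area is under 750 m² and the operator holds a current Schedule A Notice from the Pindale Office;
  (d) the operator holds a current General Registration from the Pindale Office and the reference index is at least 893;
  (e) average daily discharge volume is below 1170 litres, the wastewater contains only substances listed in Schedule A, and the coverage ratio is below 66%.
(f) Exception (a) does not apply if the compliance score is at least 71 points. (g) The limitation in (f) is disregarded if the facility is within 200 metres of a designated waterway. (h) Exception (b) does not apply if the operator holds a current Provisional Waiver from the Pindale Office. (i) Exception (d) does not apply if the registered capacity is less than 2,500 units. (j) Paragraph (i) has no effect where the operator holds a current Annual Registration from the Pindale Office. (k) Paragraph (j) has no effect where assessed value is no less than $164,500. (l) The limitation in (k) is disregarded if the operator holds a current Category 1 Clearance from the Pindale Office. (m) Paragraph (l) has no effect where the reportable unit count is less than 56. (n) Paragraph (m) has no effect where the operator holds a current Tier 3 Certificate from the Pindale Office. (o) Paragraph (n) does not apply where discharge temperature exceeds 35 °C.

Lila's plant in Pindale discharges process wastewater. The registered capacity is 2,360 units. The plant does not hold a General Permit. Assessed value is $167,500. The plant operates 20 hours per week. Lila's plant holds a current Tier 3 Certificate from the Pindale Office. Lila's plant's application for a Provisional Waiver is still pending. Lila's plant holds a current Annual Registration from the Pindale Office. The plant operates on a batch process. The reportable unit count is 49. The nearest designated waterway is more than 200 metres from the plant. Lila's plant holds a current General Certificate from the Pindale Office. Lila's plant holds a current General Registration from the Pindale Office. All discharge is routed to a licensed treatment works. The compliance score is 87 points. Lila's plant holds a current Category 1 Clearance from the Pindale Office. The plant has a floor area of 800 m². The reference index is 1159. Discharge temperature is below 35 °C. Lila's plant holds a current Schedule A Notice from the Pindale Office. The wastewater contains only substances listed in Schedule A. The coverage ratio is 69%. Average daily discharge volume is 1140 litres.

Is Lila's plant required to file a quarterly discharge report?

Exception (a): discharge is routed to a licensed treatment works; a current General Certificate is held; the facility's operating hours per week are 20, less than the 24 limit — every condition holds. Turning to paragraphs (f)–(g): (f) operates — the compliance score is 87 points, meeting the 71 points threshold. (g), which would lift (f), does not operate here — the plant is more than 200 m from any designated waterway. (a) is therefore removed.
Exception (b) does not apply: no General Permit is held.
Exception (c) does not apply: the facility's floor area is 800 m², not under 750 m².
All of (d)'s requirements are met (a current General Registration is held; the reference index is 1,159, meeting the 893 threshold). Under paragraphs (i)–(o): (i) applies (the registered capacity is 2,360 units, less than the 2,500 units limit), but is overridden by (j): (j) applies — a current Annual Registration is held. (k) would limit (j) — assessed value is $167,500, meeting the $164,500 threshold — but (l) sets (k) aside: (l) is triggered — a current Category 1 Clearance is held. (m) would limit (l) — the reportable unit count is 49, less than the 56 limit — but (n) sets (m) aside: (n) applies — a current Tier 3 Certificate is held. (o) is not engaged (discharge temperature is below 35 °C), so (n) stands. (d) remains available.
Exception (e) fails — the coverage ratio is 69%, not below 66%.

No — exception (d) applies; Lila's plant is not required to file a quarterly discharge report.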